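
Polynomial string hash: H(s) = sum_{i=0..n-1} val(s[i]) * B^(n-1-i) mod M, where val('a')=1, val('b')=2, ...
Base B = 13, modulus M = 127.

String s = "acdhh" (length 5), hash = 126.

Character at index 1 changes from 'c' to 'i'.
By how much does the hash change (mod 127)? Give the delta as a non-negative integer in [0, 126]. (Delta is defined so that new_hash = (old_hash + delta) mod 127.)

Delta formula: (val(new) - val(old)) * B^(n-1-k) mod M
  val('i') - val('c') = 9 - 3 = 6
  B^(n-1-k) = 13^3 mod 127 = 38
  Delta = 6 * 38 mod 127 = 101

Answer: 101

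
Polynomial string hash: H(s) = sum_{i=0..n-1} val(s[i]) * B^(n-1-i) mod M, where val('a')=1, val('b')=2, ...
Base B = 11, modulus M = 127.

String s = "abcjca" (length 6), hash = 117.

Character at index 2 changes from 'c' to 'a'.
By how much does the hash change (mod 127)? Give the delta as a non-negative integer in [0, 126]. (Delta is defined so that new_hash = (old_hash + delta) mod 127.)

Delta formula: (val(new) - val(old)) * B^(n-1-k) mod M
  val('a') - val('c') = 1 - 3 = -2
  B^(n-1-k) = 11^3 mod 127 = 61
  Delta = -2 * 61 mod 127 = 5

Answer: 5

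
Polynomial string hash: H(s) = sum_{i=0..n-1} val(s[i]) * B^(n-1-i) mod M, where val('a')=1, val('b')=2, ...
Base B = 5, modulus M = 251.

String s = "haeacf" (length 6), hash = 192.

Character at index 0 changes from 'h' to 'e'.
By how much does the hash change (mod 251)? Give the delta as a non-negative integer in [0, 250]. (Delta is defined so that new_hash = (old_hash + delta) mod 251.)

Delta formula: (val(new) - val(old)) * B^(n-1-k) mod M
  val('e') - val('h') = 5 - 8 = -3
  B^(n-1-k) = 5^5 mod 251 = 113
  Delta = -3 * 113 mod 251 = 163

Answer: 163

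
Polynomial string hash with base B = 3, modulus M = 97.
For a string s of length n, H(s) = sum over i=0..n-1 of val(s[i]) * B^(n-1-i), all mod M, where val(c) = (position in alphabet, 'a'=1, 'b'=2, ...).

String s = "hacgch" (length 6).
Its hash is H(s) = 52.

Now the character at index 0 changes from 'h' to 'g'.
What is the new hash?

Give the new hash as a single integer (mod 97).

Answer: 3

Derivation:
val('h') = 8, val('g') = 7
Position k = 0, exponent = n-1-k = 5
B^5 mod M = 3^5 mod 97 = 49
Delta = (7 - 8) * 49 mod 97 = 48
New hash = (52 + 48) mod 97 = 3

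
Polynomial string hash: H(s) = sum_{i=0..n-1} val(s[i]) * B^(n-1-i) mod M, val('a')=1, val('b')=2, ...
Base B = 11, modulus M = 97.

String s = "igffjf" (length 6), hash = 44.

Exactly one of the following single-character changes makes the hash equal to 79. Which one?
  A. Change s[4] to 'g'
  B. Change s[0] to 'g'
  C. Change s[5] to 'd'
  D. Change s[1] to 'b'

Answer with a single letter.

Answer: B

Derivation:
Option A: s[4]='j'->'g', delta=(7-10)*11^1 mod 97 = 64, hash=44+64 mod 97 = 11
Option B: s[0]='i'->'g', delta=(7-9)*11^5 mod 97 = 35, hash=44+35 mod 97 = 79 <-- target
Option C: s[5]='f'->'d', delta=(4-6)*11^0 mod 97 = 95, hash=44+95 mod 97 = 42
Option D: s[1]='g'->'b', delta=(2-7)*11^4 mod 97 = 30, hash=44+30 mod 97 = 74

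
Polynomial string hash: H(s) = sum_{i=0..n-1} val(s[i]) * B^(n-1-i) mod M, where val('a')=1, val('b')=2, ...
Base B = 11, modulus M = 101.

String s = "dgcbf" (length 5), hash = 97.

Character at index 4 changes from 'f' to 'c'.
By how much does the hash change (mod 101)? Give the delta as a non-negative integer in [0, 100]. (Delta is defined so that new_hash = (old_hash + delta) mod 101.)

Delta formula: (val(new) - val(old)) * B^(n-1-k) mod M
  val('c') - val('f') = 3 - 6 = -3
  B^(n-1-k) = 11^0 mod 101 = 1
  Delta = -3 * 1 mod 101 = 98

Answer: 98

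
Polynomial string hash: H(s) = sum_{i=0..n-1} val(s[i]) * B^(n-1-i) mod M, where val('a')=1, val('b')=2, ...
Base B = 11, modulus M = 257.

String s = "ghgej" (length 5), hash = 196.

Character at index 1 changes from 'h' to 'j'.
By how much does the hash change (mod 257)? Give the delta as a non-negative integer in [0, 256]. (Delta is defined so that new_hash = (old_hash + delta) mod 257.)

Delta formula: (val(new) - val(old)) * B^(n-1-k) mod M
  val('j') - val('h') = 10 - 8 = 2
  B^(n-1-k) = 11^3 mod 257 = 46
  Delta = 2 * 46 mod 257 = 92

Answer: 92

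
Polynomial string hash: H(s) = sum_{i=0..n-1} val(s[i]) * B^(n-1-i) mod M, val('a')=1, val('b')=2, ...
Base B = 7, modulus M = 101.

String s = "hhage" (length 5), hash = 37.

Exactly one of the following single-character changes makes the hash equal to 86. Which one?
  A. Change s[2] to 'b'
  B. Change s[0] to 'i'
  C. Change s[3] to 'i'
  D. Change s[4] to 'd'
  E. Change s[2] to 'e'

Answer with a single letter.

Answer: A

Derivation:
Option A: s[2]='a'->'b', delta=(2-1)*7^2 mod 101 = 49, hash=37+49 mod 101 = 86 <-- target
Option B: s[0]='h'->'i', delta=(9-8)*7^4 mod 101 = 78, hash=37+78 mod 101 = 14
Option C: s[3]='g'->'i', delta=(9-7)*7^1 mod 101 = 14, hash=37+14 mod 101 = 51
Option D: s[4]='e'->'d', delta=(4-5)*7^0 mod 101 = 100, hash=37+100 mod 101 = 36
Option E: s[2]='a'->'e', delta=(5-1)*7^2 mod 101 = 95, hash=37+95 mod 101 = 31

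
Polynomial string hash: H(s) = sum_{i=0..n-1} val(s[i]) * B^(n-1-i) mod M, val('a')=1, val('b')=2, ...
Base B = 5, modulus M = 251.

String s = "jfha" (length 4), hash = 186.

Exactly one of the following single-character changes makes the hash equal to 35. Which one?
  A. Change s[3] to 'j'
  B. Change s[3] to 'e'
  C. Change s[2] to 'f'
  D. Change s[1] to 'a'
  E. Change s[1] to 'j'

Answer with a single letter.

Option A: s[3]='a'->'j', delta=(10-1)*5^0 mod 251 = 9, hash=186+9 mod 251 = 195
Option B: s[3]='a'->'e', delta=(5-1)*5^0 mod 251 = 4, hash=186+4 mod 251 = 190
Option C: s[2]='h'->'f', delta=(6-8)*5^1 mod 251 = 241, hash=186+241 mod 251 = 176
Option D: s[1]='f'->'a', delta=(1-6)*5^2 mod 251 = 126, hash=186+126 mod 251 = 61
Option E: s[1]='f'->'j', delta=(10-6)*5^2 mod 251 = 100, hash=186+100 mod 251 = 35 <-- target

Answer: E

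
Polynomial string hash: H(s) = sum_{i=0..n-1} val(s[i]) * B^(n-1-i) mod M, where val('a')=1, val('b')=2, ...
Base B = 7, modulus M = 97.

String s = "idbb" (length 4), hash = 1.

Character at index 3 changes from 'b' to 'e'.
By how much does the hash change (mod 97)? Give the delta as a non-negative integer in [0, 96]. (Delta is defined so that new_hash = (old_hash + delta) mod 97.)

Delta formula: (val(new) - val(old)) * B^(n-1-k) mod M
  val('e') - val('b') = 5 - 2 = 3
  B^(n-1-k) = 7^0 mod 97 = 1
  Delta = 3 * 1 mod 97 = 3

Answer: 3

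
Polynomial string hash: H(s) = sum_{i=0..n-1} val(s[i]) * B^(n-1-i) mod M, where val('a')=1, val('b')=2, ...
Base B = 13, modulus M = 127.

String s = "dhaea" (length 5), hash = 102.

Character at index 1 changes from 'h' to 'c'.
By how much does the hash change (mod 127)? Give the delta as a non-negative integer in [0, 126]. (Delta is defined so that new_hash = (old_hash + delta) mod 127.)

Answer: 64

Derivation:
Delta formula: (val(new) - val(old)) * B^(n-1-k) mod M
  val('c') - val('h') = 3 - 8 = -5
  B^(n-1-k) = 13^3 mod 127 = 38
  Delta = -5 * 38 mod 127 = 64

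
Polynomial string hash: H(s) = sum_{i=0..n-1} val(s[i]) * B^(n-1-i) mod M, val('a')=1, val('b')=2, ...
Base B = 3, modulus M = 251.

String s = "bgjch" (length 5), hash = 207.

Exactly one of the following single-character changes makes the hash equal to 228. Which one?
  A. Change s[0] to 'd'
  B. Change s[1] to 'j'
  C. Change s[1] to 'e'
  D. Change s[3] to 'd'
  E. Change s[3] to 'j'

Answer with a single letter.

Option A: s[0]='b'->'d', delta=(4-2)*3^4 mod 251 = 162, hash=207+162 mod 251 = 118
Option B: s[1]='g'->'j', delta=(10-7)*3^3 mod 251 = 81, hash=207+81 mod 251 = 37
Option C: s[1]='g'->'e', delta=(5-7)*3^3 mod 251 = 197, hash=207+197 mod 251 = 153
Option D: s[3]='c'->'d', delta=(4-3)*3^1 mod 251 = 3, hash=207+3 mod 251 = 210
Option E: s[3]='c'->'j', delta=(10-3)*3^1 mod 251 = 21, hash=207+21 mod 251 = 228 <-- target

Answer: E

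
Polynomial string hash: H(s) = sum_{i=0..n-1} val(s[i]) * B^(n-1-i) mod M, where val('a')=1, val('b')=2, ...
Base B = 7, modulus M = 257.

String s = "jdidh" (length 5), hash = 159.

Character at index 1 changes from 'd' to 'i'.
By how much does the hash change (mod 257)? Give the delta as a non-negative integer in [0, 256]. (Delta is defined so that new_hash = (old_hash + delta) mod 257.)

Answer: 173

Derivation:
Delta formula: (val(new) - val(old)) * B^(n-1-k) mod M
  val('i') - val('d') = 9 - 4 = 5
  B^(n-1-k) = 7^3 mod 257 = 86
  Delta = 5 * 86 mod 257 = 173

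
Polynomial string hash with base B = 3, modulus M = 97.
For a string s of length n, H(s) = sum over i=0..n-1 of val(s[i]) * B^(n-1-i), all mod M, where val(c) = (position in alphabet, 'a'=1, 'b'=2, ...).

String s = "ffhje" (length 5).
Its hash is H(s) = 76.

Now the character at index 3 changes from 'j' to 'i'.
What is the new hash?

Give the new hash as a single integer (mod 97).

val('j') = 10, val('i') = 9
Position k = 3, exponent = n-1-k = 1
B^1 mod M = 3^1 mod 97 = 3
Delta = (9 - 10) * 3 mod 97 = 94
New hash = (76 + 94) mod 97 = 73

Answer: 73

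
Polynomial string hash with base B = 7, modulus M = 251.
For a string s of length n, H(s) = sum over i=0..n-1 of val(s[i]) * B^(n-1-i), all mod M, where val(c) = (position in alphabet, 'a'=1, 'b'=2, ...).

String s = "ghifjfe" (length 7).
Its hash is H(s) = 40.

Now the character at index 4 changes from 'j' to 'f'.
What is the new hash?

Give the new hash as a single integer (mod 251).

Answer: 95

Derivation:
val('j') = 10, val('f') = 6
Position k = 4, exponent = n-1-k = 2
B^2 mod M = 7^2 mod 251 = 49
Delta = (6 - 10) * 49 mod 251 = 55
New hash = (40 + 55) mod 251 = 95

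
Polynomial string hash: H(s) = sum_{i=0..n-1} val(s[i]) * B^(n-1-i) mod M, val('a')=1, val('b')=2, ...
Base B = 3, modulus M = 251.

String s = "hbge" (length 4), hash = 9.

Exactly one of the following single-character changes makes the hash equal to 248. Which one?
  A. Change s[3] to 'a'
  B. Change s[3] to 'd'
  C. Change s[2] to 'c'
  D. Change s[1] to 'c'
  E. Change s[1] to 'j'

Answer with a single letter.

Option A: s[3]='e'->'a', delta=(1-5)*3^0 mod 251 = 247, hash=9+247 mod 251 = 5
Option B: s[3]='e'->'d', delta=(4-5)*3^0 mod 251 = 250, hash=9+250 mod 251 = 8
Option C: s[2]='g'->'c', delta=(3-7)*3^1 mod 251 = 239, hash=9+239 mod 251 = 248 <-- target
Option D: s[1]='b'->'c', delta=(3-2)*3^2 mod 251 = 9, hash=9+9 mod 251 = 18
Option E: s[1]='b'->'j', delta=(10-2)*3^2 mod 251 = 72, hash=9+72 mod 251 = 81

Answer: C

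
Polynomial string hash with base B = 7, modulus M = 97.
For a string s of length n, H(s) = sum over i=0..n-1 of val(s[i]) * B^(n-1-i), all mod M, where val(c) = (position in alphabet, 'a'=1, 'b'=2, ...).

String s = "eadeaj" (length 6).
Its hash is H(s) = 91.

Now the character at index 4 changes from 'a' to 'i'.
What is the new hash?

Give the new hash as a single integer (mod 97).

val('a') = 1, val('i') = 9
Position k = 4, exponent = n-1-k = 1
B^1 mod M = 7^1 mod 97 = 7
Delta = (9 - 1) * 7 mod 97 = 56
New hash = (91 + 56) mod 97 = 50

Answer: 50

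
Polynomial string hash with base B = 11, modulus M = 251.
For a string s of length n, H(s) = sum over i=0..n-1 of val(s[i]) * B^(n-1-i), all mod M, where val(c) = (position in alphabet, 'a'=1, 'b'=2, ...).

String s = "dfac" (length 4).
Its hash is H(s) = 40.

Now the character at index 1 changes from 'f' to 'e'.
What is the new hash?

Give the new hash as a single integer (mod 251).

val('f') = 6, val('e') = 5
Position k = 1, exponent = n-1-k = 2
B^2 mod M = 11^2 mod 251 = 121
Delta = (5 - 6) * 121 mod 251 = 130
New hash = (40 + 130) mod 251 = 170

Answer: 170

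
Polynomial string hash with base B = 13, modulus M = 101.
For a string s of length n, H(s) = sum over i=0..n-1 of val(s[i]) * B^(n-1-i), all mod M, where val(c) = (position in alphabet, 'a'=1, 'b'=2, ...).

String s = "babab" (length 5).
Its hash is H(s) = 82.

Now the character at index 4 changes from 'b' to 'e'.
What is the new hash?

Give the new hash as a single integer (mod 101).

val('b') = 2, val('e') = 5
Position k = 4, exponent = n-1-k = 0
B^0 mod M = 13^0 mod 101 = 1
Delta = (5 - 2) * 1 mod 101 = 3
New hash = (82 + 3) mod 101 = 85

Answer: 85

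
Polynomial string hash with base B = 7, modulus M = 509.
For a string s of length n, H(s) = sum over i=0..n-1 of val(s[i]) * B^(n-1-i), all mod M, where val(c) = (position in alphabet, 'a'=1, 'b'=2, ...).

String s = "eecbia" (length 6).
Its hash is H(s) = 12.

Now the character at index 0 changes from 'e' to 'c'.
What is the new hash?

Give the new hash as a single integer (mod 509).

Answer: 501

Derivation:
val('e') = 5, val('c') = 3
Position k = 0, exponent = n-1-k = 5
B^5 mod M = 7^5 mod 509 = 10
Delta = (3 - 5) * 10 mod 509 = 489
New hash = (12 + 489) mod 509 = 501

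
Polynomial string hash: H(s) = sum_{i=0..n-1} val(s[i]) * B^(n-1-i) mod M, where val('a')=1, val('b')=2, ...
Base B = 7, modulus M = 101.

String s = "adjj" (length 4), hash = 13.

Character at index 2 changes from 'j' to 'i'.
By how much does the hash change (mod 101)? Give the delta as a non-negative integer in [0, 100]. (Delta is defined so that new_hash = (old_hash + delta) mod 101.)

Delta formula: (val(new) - val(old)) * B^(n-1-k) mod M
  val('i') - val('j') = 9 - 10 = -1
  B^(n-1-k) = 7^1 mod 101 = 7
  Delta = -1 * 7 mod 101 = 94

Answer: 94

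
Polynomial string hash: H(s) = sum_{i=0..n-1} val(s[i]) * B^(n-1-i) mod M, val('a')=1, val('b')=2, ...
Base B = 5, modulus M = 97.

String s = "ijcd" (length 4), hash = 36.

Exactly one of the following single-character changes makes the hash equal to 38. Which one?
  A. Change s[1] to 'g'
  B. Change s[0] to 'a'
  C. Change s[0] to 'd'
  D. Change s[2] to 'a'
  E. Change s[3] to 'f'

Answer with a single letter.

Option A: s[1]='j'->'g', delta=(7-10)*5^2 mod 97 = 22, hash=36+22 mod 97 = 58
Option B: s[0]='i'->'a', delta=(1-9)*5^3 mod 97 = 67, hash=36+67 mod 97 = 6
Option C: s[0]='i'->'d', delta=(4-9)*5^3 mod 97 = 54, hash=36+54 mod 97 = 90
Option D: s[2]='c'->'a', delta=(1-3)*5^1 mod 97 = 87, hash=36+87 mod 97 = 26
Option E: s[3]='d'->'f', delta=(6-4)*5^0 mod 97 = 2, hash=36+2 mod 97 = 38 <-- target

Answer: E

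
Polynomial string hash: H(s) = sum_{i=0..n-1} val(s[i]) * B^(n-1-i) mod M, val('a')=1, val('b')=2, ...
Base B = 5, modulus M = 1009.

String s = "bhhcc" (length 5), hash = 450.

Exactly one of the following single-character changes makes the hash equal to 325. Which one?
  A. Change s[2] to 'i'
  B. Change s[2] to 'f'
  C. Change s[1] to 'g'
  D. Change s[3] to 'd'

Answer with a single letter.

Answer: C

Derivation:
Option A: s[2]='h'->'i', delta=(9-8)*5^2 mod 1009 = 25, hash=450+25 mod 1009 = 475
Option B: s[2]='h'->'f', delta=(6-8)*5^2 mod 1009 = 959, hash=450+959 mod 1009 = 400
Option C: s[1]='h'->'g', delta=(7-8)*5^3 mod 1009 = 884, hash=450+884 mod 1009 = 325 <-- target
Option D: s[3]='c'->'d', delta=(4-3)*5^1 mod 1009 = 5, hash=450+5 mod 1009 = 455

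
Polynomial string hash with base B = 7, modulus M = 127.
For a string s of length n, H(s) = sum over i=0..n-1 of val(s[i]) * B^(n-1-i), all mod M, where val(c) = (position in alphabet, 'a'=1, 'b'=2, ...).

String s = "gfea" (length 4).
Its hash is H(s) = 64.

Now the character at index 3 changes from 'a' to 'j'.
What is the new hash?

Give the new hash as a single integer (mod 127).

Answer: 73

Derivation:
val('a') = 1, val('j') = 10
Position k = 3, exponent = n-1-k = 0
B^0 mod M = 7^0 mod 127 = 1
Delta = (10 - 1) * 1 mod 127 = 9
New hash = (64 + 9) mod 127 = 73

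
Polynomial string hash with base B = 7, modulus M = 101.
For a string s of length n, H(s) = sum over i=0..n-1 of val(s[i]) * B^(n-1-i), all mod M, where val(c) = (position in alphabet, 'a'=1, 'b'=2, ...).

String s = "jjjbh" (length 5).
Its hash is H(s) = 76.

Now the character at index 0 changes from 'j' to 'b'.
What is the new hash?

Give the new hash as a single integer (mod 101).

val('j') = 10, val('b') = 2
Position k = 0, exponent = n-1-k = 4
B^4 mod M = 7^4 mod 101 = 78
Delta = (2 - 10) * 78 mod 101 = 83
New hash = (76 + 83) mod 101 = 58

Answer: 58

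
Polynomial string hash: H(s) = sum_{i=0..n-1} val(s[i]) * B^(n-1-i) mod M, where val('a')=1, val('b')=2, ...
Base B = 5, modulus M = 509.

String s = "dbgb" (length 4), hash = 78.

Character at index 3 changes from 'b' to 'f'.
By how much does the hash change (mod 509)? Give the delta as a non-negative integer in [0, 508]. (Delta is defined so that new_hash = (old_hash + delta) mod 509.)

Delta formula: (val(new) - val(old)) * B^(n-1-k) mod M
  val('f') - val('b') = 6 - 2 = 4
  B^(n-1-k) = 5^0 mod 509 = 1
  Delta = 4 * 1 mod 509 = 4

Answer: 4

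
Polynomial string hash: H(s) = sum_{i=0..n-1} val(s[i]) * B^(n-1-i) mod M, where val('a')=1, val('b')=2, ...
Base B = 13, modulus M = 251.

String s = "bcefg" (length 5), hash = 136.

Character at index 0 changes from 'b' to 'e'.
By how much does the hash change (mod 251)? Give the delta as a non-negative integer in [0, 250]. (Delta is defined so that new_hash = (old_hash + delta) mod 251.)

Delta formula: (val(new) - val(old)) * B^(n-1-k) mod M
  val('e') - val('b') = 5 - 2 = 3
  B^(n-1-k) = 13^4 mod 251 = 198
  Delta = 3 * 198 mod 251 = 92

Answer: 92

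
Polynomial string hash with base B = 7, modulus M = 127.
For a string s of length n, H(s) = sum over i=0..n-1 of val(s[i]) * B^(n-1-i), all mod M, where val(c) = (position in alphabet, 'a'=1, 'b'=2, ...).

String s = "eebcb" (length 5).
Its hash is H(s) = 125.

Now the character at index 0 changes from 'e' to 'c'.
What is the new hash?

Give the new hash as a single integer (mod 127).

Answer: 22

Derivation:
val('e') = 5, val('c') = 3
Position k = 0, exponent = n-1-k = 4
B^4 mod M = 7^4 mod 127 = 115
Delta = (3 - 5) * 115 mod 127 = 24
New hash = (125 + 24) mod 127 = 22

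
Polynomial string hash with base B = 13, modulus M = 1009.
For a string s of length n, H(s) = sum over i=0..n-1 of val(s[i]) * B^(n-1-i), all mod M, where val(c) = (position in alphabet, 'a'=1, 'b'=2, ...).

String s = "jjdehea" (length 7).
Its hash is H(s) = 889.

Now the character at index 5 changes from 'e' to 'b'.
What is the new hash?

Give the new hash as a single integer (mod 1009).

val('e') = 5, val('b') = 2
Position k = 5, exponent = n-1-k = 1
B^1 mod M = 13^1 mod 1009 = 13
Delta = (2 - 5) * 13 mod 1009 = 970
New hash = (889 + 970) mod 1009 = 850

Answer: 850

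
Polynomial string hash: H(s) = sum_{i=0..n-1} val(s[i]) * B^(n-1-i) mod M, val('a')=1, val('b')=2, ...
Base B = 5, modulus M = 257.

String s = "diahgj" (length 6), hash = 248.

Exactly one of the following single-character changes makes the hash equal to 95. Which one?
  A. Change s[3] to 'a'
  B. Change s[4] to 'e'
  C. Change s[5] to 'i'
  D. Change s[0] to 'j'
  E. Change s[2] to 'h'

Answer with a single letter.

Option A: s[3]='h'->'a', delta=(1-8)*5^2 mod 257 = 82, hash=248+82 mod 257 = 73
Option B: s[4]='g'->'e', delta=(5-7)*5^1 mod 257 = 247, hash=248+247 mod 257 = 238
Option C: s[5]='j'->'i', delta=(9-10)*5^0 mod 257 = 256, hash=248+256 mod 257 = 247
Option D: s[0]='d'->'j', delta=(10-4)*5^5 mod 257 = 246, hash=248+246 mod 257 = 237
Option E: s[2]='a'->'h', delta=(8-1)*5^3 mod 257 = 104, hash=248+104 mod 257 = 95 <-- target

Answer: E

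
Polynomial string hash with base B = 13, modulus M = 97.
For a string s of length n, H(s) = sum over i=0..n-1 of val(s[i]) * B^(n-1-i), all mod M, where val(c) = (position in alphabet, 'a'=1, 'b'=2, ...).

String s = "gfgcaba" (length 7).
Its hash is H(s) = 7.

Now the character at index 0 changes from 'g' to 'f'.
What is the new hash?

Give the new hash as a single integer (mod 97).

Answer: 15

Derivation:
val('g') = 7, val('f') = 6
Position k = 0, exponent = n-1-k = 6
B^6 mod M = 13^6 mod 97 = 89
Delta = (6 - 7) * 89 mod 97 = 8
New hash = (7 + 8) mod 97 = 15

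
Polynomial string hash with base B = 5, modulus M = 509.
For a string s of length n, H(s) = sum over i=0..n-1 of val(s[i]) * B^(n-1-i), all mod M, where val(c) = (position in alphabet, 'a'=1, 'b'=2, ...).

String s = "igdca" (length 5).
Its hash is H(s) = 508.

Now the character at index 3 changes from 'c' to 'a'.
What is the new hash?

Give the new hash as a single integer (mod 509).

val('c') = 3, val('a') = 1
Position k = 3, exponent = n-1-k = 1
B^1 mod M = 5^1 mod 509 = 5
Delta = (1 - 3) * 5 mod 509 = 499
New hash = (508 + 499) mod 509 = 498

Answer: 498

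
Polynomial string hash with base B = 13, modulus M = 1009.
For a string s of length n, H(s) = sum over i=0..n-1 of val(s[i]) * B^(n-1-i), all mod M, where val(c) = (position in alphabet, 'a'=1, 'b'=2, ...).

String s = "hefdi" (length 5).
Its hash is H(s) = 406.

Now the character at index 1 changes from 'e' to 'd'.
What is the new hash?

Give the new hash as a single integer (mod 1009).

val('e') = 5, val('d') = 4
Position k = 1, exponent = n-1-k = 3
B^3 mod M = 13^3 mod 1009 = 179
Delta = (4 - 5) * 179 mod 1009 = 830
New hash = (406 + 830) mod 1009 = 227

Answer: 227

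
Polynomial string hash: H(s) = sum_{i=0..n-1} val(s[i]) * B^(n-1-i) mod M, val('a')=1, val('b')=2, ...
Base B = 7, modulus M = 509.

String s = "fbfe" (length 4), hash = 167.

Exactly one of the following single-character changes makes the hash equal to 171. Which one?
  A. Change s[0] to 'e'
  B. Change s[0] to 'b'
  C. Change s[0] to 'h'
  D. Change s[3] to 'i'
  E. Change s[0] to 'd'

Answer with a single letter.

Option A: s[0]='f'->'e', delta=(5-6)*7^3 mod 509 = 166, hash=167+166 mod 509 = 333
Option B: s[0]='f'->'b', delta=(2-6)*7^3 mod 509 = 155, hash=167+155 mod 509 = 322
Option C: s[0]='f'->'h', delta=(8-6)*7^3 mod 509 = 177, hash=167+177 mod 509 = 344
Option D: s[3]='e'->'i', delta=(9-5)*7^0 mod 509 = 4, hash=167+4 mod 509 = 171 <-- target
Option E: s[0]='f'->'d', delta=(4-6)*7^3 mod 509 = 332, hash=167+332 mod 509 = 499

Answer: D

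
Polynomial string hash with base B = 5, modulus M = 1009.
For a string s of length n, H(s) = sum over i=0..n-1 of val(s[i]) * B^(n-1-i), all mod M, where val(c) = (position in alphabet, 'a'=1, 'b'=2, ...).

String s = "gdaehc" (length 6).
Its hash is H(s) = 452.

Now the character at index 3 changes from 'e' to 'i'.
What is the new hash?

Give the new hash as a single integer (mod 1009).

val('e') = 5, val('i') = 9
Position k = 3, exponent = n-1-k = 2
B^2 mod M = 5^2 mod 1009 = 25
Delta = (9 - 5) * 25 mod 1009 = 100
New hash = (452 + 100) mod 1009 = 552

Answer: 552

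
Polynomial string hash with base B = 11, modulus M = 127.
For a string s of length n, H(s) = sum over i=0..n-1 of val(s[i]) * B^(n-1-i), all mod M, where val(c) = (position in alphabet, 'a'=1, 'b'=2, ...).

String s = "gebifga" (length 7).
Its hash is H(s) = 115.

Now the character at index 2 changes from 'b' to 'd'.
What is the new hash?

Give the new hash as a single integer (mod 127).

Answer: 60

Derivation:
val('b') = 2, val('d') = 4
Position k = 2, exponent = n-1-k = 4
B^4 mod M = 11^4 mod 127 = 36
Delta = (4 - 2) * 36 mod 127 = 72
New hash = (115 + 72) mod 127 = 60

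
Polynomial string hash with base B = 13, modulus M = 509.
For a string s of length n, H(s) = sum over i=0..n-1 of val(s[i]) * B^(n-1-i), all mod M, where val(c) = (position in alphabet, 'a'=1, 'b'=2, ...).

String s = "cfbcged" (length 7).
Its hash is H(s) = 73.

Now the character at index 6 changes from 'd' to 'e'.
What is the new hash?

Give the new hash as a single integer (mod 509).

Answer: 74

Derivation:
val('d') = 4, val('e') = 5
Position k = 6, exponent = n-1-k = 0
B^0 mod M = 13^0 mod 509 = 1
Delta = (5 - 4) * 1 mod 509 = 1
New hash = (73 + 1) mod 509 = 74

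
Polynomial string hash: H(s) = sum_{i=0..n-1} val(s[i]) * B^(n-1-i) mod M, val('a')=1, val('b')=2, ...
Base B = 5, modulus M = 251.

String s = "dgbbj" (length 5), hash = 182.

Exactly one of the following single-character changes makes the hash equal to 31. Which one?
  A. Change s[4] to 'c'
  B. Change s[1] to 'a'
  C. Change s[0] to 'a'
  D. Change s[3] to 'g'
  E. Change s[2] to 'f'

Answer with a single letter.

Answer: E

Derivation:
Option A: s[4]='j'->'c', delta=(3-10)*5^0 mod 251 = 244, hash=182+244 mod 251 = 175
Option B: s[1]='g'->'a', delta=(1-7)*5^3 mod 251 = 3, hash=182+3 mod 251 = 185
Option C: s[0]='d'->'a', delta=(1-4)*5^4 mod 251 = 133, hash=182+133 mod 251 = 64
Option D: s[3]='b'->'g', delta=(7-2)*5^1 mod 251 = 25, hash=182+25 mod 251 = 207
Option E: s[2]='b'->'f', delta=(6-2)*5^2 mod 251 = 100, hash=182+100 mod 251 = 31 <-- target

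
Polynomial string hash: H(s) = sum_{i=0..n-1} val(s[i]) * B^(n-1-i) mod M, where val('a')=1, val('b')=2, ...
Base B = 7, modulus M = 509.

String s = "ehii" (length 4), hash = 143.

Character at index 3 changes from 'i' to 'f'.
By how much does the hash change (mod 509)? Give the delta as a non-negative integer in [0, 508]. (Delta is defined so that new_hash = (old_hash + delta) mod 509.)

Answer: 506

Derivation:
Delta formula: (val(new) - val(old)) * B^(n-1-k) mod M
  val('f') - val('i') = 6 - 9 = -3
  B^(n-1-k) = 7^0 mod 509 = 1
  Delta = -3 * 1 mod 509 = 506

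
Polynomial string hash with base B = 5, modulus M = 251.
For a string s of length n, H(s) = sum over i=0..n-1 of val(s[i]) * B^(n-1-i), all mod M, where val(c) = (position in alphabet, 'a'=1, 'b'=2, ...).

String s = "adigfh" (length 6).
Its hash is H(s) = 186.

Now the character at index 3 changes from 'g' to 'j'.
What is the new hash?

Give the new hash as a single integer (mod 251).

Answer: 10

Derivation:
val('g') = 7, val('j') = 10
Position k = 3, exponent = n-1-k = 2
B^2 mod M = 5^2 mod 251 = 25
Delta = (10 - 7) * 25 mod 251 = 75
New hash = (186 + 75) mod 251 = 10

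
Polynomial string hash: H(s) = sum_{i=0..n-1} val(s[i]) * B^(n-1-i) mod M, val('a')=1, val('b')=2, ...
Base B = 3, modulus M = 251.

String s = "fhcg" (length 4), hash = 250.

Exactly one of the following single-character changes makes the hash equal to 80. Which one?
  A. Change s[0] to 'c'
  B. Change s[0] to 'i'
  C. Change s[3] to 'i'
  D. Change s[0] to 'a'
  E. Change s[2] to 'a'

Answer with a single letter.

Option A: s[0]='f'->'c', delta=(3-6)*3^3 mod 251 = 170, hash=250+170 mod 251 = 169
Option B: s[0]='f'->'i', delta=(9-6)*3^3 mod 251 = 81, hash=250+81 mod 251 = 80 <-- target
Option C: s[3]='g'->'i', delta=(9-7)*3^0 mod 251 = 2, hash=250+2 mod 251 = 1
Option D: s[0]='f'->'a', delta=(1-6)*3^3 mod 251 = 116, hash=250+116 mod 251 = 115
Option E: s[2]='c'->'a', delta=(1-3)*3^1 mod 251 = 245, hash=250+245 mod 251 = 244

Answer: B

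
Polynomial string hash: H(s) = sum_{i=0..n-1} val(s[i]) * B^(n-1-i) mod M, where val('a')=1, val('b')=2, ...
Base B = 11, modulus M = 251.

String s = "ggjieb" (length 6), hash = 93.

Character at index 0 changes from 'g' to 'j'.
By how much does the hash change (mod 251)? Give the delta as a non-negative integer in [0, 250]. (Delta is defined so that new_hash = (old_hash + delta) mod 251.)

Delta formula: (val(new) - val(old)) * B^(n-1-k) mod M
  val('j') - val('g') = 10 - 7 = 3
  B^(n-1-k) = 11^5 mod 251 = 160
  Delta = 3 * 160 mod 251 = 229

Answer: 229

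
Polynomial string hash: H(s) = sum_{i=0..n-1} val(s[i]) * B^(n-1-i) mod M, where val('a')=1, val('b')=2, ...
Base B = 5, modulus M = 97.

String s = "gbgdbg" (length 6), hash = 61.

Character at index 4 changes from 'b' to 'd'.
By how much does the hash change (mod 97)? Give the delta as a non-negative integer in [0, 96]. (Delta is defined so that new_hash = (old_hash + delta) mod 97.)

Delta formula: (val(new) - val(old)) * B^(n-1-k) mod M
  val('d') - val('b') = 4 - 2 = 2
  B^(n-1-k) = 5^1 mod 97 = 5
  Delta = 2 * 5 mod 97 = 10

Answer: 10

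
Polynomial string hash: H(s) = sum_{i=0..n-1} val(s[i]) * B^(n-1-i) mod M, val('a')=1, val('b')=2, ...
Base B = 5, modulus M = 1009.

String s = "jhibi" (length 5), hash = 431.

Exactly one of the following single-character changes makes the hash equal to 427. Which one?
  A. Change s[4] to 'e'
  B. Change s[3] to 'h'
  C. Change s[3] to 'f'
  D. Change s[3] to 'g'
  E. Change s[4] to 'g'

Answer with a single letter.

Answer: A

Derivation:
Option A: s[4]='i'->'e', delta=(5-9)*5^0 mod 1009 = 1005, hash=431+1005 mod 1009 = 427 <-- target
Option B: s[3]='b'->'h', delta=(8-2)*5^1 mod 1009 = 30, hash=431+30 mod 1009 = 461
Option C: s[3]='b'->'f', delta=(6-2)*5^1 mod 1009 = 20, hash=431+20 mod 1009 = 451
Option D: s[3]='b'->'g', delta=(7-2)*5^1 mod 1009 = 25, hash=431+25 mod 1009 = 456
Option E: s[4]='i'->'g', delta=(7-9)*5^0 mod 1009 = 1007, hash=431+1007 mod 1009 = 429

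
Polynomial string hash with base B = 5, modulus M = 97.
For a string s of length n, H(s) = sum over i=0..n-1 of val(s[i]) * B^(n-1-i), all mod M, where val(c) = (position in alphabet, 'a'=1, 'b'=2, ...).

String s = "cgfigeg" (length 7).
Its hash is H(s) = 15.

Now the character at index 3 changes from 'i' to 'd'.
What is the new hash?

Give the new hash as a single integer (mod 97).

val('i') = 9, val('d') = 4
Position k = 3, exponent = n-1-k = 3
B^3 mod M = 5^3 mod 97 = 28
Delta = (4 - 9) * 28 mod 97 = 54
New hash = (15 + 54) mod 97 = 69

Answer: 69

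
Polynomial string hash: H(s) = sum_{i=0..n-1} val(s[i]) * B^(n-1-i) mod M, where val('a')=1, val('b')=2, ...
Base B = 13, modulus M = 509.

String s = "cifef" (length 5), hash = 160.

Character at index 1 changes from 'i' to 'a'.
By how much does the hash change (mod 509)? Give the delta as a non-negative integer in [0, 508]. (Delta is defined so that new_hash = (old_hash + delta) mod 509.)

Delta formula: (val(new) - val(old)) * B^(n-1-k) mod M
  val('a') - val('i') = 1 - 9 = -8
  B^(n-1-k) = 13^3 mod 509 = 161
  Delta = -8 * 161 mod 509 = 239

Answer: 239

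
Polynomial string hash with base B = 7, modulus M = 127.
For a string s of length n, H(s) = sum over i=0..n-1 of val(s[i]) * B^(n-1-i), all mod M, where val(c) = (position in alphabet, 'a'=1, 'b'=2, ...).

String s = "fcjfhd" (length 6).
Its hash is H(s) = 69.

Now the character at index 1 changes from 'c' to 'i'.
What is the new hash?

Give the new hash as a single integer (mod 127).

val('c') = 3, val('i') = 9
Position k = 1, exponent = n-1-k = 4
B^4 mod M = 7^4 mod 127 = 115
Delta = (9 - 3) * 115 mod 127 = 55
New hash = (69 + 55) mod 127 = 124

Answer: 124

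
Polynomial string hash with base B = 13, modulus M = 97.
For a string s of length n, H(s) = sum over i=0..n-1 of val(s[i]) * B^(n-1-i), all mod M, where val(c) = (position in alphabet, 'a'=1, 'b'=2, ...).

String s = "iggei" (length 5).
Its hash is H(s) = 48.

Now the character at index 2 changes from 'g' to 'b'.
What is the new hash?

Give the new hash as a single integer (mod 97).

Answer: 76

Derivation:
val('g') = 7, val('b') = 2
Position k = 2, exponent = n-1-k = 2
B^2 mod M = 13^2 mod 97 = 72
Delta = (2 - 7) * 72 mod 97 = 28
New hash = (48 + 28) mod 97 = 76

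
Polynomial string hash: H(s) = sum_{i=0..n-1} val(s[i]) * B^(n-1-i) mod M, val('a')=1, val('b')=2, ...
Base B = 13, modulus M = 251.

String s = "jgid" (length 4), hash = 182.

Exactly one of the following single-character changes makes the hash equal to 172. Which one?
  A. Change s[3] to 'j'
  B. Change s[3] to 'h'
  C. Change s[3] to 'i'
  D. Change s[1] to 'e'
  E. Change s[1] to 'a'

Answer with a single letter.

Answer: E

Derivation:
Option A: s[3]='d'->'j', delta=(10-4)*13^0 mod 251 = 6, hash=182+6 mod 251 = 188
Option B: s[3]='d'->'h', delta=(8-4)*13^0 mod 251 = 4, hash=182+4 mod 251 = 186
Option C: s[3]='d'->'i', delta=(9-4)*13^0 mod 251 = 5, hash=182+5 mod 251 = 187
Option D: s[1]='g'->'e', delta=(5-7)*13^2 mod 251 = 164, hash=182+164 mod 251 = 95
Option E: s[1]='g'->'a', delta=(1-7)*13^2 mod 251 = 241, hash=182+241 mod 251 = 172 <-- target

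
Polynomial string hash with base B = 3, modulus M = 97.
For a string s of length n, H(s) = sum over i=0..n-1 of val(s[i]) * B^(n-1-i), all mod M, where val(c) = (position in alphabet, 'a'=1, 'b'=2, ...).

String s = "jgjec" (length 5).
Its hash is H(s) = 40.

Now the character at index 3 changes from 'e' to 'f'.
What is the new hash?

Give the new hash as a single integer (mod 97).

val('e') = 5, val('f') = 6
Position k = 3, exponent = n-1-k = 1
B^1 mod M = 3^1 mod 97 = 3
Delta = (6 - 5) * 3 mod 97 = 3
New hash = (40 + 3) mod 97 = 43

Answer: 43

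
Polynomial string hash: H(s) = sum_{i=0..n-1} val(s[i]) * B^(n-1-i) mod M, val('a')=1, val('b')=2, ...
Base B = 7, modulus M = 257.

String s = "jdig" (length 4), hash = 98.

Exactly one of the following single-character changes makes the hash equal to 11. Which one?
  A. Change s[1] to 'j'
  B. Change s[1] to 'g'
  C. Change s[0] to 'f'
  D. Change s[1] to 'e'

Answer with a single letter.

Answer: C

Derivation:
Option A: s[1]='d'->'j', delta=(10-4)*7^2 mod 257 = 37, hash=98+37 mod 257 = 135
Option B: s[1]='d'->'g', delta=(7-4)*7^2 mod 257 = 147, hash=98+147 mod 257 = 245
Option C: s[0]='j'->'f', delta=(6-10)*7^3 mod 257 = 170, hash=98+170 mod 257 = 11 <-- target
Option D: s[1]='d'->'e', delta=(5-4)*7^2 mod 257 = 49, hash=98+49 mod 257 = 147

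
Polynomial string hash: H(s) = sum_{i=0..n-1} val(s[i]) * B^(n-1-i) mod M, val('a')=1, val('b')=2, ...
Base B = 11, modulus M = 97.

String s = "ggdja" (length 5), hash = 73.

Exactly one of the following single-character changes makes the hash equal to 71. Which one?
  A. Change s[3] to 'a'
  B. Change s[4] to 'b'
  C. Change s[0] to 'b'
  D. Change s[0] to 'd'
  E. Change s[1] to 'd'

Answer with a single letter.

Answer: A

Derivation:
Option A: s[3]='j'->'a', delta=(1-10)*11^1 mod 97 = 95, hash=73+95 mod 97 = 71 <-- target
Option B: s[4]='a'->'b', delta=(2-1)*11^0 mod 97 = 1, hash=73+1 mod 97 = 74
Option C: s[0]='g'->'b', delta=(2-7)*11^4 mod 97 = 30, hash=73+30 mod 97 = 6
Option D: s[0]='g'->'d', delta=(4-7)*11^4 mod 97 = 18, hash=73+18 mod 97 = 91
Option E: s[1]='g'->'d', delta=(4-7)*11^3 mod 97 = 81, hash=73+81 mod 97 = 57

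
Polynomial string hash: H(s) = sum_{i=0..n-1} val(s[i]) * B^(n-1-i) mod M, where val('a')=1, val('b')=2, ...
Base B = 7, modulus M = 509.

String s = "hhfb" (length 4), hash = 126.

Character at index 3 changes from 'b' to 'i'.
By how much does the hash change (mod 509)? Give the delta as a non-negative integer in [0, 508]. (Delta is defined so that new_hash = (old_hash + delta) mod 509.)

Answer: 7

Derivation:
Delta formula: (val(new) - val(old)) * B^(n-1-k) mod M
  val('i') - val('b') = 9 - 2 = 7
  B^(n-1-k) = 7^0 mod 509 = 1
  Delta = 7 * 1 mod 509 = 7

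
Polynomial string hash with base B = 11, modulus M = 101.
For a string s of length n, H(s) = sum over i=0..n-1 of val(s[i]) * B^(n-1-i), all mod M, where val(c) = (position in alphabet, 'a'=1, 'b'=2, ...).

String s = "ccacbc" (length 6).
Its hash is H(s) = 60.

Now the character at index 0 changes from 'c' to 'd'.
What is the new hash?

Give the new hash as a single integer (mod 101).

val('c') = 3, val('d') = 4
Position k = 0, exponent = n-1-k = 5
B^5 mod M = 11^5 mod 101 = 57
Delta = (4 - 3) * 57 mod 101 = 57
New hash = (60 + 57) mod 101 = 16

Answer: 16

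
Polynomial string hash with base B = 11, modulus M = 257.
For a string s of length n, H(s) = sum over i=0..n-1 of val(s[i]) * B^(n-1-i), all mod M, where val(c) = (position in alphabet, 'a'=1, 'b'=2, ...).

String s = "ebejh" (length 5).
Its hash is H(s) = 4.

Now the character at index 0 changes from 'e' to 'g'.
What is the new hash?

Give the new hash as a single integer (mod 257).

Answer: 245

Derivation:
val('e') = 5, val('g') = 7
Position k = 0, exponent = n-1-k = 4
B^4 mod M = 11^4 mod 257 = 249
Delta = (7 - 5) * 249 mod 257 = 241
New hash = (4 + 241) mod 257 = 245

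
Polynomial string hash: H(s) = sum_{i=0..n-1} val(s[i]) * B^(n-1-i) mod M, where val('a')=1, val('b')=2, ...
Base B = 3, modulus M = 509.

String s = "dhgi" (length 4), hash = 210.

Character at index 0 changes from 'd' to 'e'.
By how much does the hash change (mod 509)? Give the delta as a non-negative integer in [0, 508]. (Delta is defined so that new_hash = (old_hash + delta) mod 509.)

Answer: 27

Derivation:
Delta formula: (val(new) - val(old)) * B^(n-1-k) mod M
  val('e') - val('d') = 5 - 4 = 1
  B^(n-1-k) = 3^3 mod 509 = 27
  Delta = 1 * 27 mod 509 = 27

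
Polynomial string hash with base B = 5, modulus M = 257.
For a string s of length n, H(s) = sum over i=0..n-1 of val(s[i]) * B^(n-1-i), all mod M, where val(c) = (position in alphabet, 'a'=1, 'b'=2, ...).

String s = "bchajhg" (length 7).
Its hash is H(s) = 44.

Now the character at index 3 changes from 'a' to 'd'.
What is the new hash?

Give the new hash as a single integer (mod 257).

Answer: 162

Derivation:
val('a') = 1, val('d') = 4
Position k = 3, exponent = n-1-k = 3
B^3 mod M = 5^3 mod 257 = 125
Delta = (4 - 1) * 125 mod 257 = 118
New hash = (44 + 118) mod 257 = 162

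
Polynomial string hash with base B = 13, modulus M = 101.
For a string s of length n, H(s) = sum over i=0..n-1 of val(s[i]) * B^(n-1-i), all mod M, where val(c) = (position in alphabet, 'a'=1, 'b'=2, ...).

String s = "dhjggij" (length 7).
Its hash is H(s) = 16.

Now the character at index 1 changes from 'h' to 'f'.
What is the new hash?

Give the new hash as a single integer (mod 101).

val('h') = 8, val('f') = 6
Position k = 1, exponent = n-1-k = 5
B^5 mod M = 13^5 mod 101 = 17
Delta = (6 - 8) * 17 mod 101 = 67
New hash = (16 + 67) mod 101 = 83

Answer: 83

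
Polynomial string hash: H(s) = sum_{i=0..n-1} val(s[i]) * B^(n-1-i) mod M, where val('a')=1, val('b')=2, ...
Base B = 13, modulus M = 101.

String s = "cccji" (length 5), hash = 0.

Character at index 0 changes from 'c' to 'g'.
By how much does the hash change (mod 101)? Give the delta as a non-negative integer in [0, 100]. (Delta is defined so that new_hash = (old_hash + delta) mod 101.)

Answer: 13

Derivation:
Delta formula: (val(new) - val(old)) * B^(n-1-k) mod M
  val('g') - val('c') = 7 - 3 = 4
  B^(n-1-k) = 13^4 mod 101 = 79
  Delta = 4 * 79 mod 101 = 13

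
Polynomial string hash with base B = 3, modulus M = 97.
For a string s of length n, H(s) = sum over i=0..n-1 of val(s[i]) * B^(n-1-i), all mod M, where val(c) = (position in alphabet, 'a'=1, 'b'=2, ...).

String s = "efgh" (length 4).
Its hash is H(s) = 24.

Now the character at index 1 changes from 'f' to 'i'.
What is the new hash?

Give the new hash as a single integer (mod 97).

Answer: 51

Derivation:
val('f') = 6, val('i') = 9
Position k = 1, exponent = n-1-k = 2
B^2 mod M = 3^2 mod 97 = 9
Delta = (9 - 6) * 9 mod 97 = 27
New hash = (24 + 27) mod 97 = 51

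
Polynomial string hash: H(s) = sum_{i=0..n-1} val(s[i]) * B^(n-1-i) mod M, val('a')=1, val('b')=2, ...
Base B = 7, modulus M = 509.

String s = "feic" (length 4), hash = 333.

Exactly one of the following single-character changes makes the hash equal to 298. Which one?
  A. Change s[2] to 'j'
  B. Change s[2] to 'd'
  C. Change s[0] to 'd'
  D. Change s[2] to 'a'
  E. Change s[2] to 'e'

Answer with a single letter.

Option A: s[2]='i'->'j', delta=(10-9)*7^1 mod 509 = 7, hash=333+7 mod 509 = 340
Option B: s[2]='i'->'d', delta=(4-9)*7^1 mod 509 = 474, hash=333+474 mod 509 = 298 <-- target
Option C: s[0]='f'->'d', delta=(4-6)*7^3 mod 509 = 332, hash=333+332 mod 509 = 156
Option D: s[2]='i'->'a', delta=(1-9)*7^1 mod 509 = 453, hash=333+453 mod 509 = 277
Option E: s[2]='i'->'e', delta=(5-9)*7^1 mod 509 = 481, hash=333+481 mod 509 = 305

Answer: B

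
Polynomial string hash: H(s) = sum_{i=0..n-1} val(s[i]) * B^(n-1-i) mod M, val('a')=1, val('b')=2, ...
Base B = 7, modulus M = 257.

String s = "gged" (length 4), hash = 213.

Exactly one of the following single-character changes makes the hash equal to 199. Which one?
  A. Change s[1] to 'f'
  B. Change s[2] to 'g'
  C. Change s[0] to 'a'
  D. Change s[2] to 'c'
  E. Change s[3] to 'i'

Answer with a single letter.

Option A: s[1]='g'->'f', delta=(6-7)*7^2 mod 257 = 208, hash=213+208 mod 257 = 164
Option B: s[2]='e'->'g', delta=(7-5)*7^1 mod 257 = 14, hash=213+14 mod 257 = 227
Option C: s[0]='g'->'a', delta=(1-7)*7^3 mod 257 = 255, hash=213+255 mod 257 = 211
Option D: s[2]='e'->'c', delta=(3-5)*7^1 mod 257 = 243, hash=213+243 mod 257 = 199 <-- target
Option E: s[3]='d'->'i', delta=(9-4)*7^0 mod 257 = 5, hash=213+5 mod 257 = 218

Answer: D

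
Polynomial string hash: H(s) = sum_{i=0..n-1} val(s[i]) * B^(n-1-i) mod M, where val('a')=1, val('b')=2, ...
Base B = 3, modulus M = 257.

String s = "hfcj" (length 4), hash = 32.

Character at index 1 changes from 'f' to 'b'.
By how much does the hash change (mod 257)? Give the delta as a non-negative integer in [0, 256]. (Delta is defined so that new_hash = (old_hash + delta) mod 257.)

Answer: 221

Derivation:
Delta formula: (val(new) - val(old)) * B^(n-1-k) mod M
  val('b') - val('f') = 2 - 6 = -4
  B^(n-1-k) = 3^2 mod 257 = 9
  Delta = -4 * 9 mod 257 = 221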